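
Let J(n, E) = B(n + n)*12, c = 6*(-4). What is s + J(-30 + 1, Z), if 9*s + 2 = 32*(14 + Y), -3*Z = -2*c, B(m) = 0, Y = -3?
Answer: 350/9 ≈ 38.889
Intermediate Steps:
c = -24
Z = -16 (Z = -(-2)*(-24)/3 = -1/3*48 = -16)
s = 350/9 (s = -2/9 + (32*(14 - 3))/9 = -2/9 + (32*11)/9 = -2/9 + (1/9)*352 = -2/9 + 352/9 = 350/9 ≈ 38.889)
J(n, E) = 0 (J(n, E) = 0*12 = 0)
s + J(-30 + 1, Z) = 350/9 + 0 = 350/9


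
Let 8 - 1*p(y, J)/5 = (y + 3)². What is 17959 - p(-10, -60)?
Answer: 18164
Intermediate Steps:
p(y, J) = 40 - 5*(3 + y)² (p(y, J) = 40 - 5*(y + 3)² = 40 - 5*(3 + y)²)
17959 - p(-10, -60) = 17959 - (40 - 5*(3 - 10)²) = 17959 - (40 - 5*(-7)²) = 17959 - (40 - 5*49) = 17959 - (40 - 245) = 17959 - 1*(-205) = 17959 + 205 = 18164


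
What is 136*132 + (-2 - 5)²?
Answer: 18001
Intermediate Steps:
136*132 + (-2 - 5)² = 17952 + (-7)² = 17952 + 49 = 18001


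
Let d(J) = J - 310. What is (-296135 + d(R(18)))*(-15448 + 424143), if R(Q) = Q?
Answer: -121148232765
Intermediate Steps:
d(J) = -310 + J
(-296135 + d(R(18)))*(-15448 + 424143) = (-296135 + (-310 + 18))*(-15448 + 424143) = (-296135 - 292)*408695 = -296427*408695 = -121148232765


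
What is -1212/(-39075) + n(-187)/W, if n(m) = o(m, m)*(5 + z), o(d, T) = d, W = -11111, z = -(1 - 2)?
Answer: 19102894/144720775 ≈ 0.13200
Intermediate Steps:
z = 1 (z = -1*(-1) = 1)
n(m) = 6*m (n(m) = m*(5 + 1) = m*6 = 6*m)
-1212/(-39075) + n(-187)/W = -1212/(-39075) + (6*(-187))/(-11111) = -1212*(-1/39075) - 1122*(-1/11111) = 404/13025 + 1122/11111 = 19102894/144720775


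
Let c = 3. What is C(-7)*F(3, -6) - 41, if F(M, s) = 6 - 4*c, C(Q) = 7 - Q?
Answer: -125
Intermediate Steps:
F(M, s) = -6 (F(M, s) = 6 - 4*3 = 6 - 12 = -6)
C(-7)*F(3, -6) - 41 = (7 - 1*(-7))*(-6) - 41 = (7 + 7)*(-6) - 41 = 14*(-6) - 41 = -84 - 41 = -125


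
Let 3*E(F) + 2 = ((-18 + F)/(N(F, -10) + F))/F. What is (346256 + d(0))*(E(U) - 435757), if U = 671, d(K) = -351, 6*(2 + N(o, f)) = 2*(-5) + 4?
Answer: -67561745085378285/448228 ≈ -1.5073e+11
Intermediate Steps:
N(o, f) = -3 (N(o, f) = -2 + (2*(-5) + 4)/6 = -2 + (-10 + 4)/6 = -2 + (1/6)*(-6) = -2 - 1 = -3)
E(F) = -2/3 + (-18 + F)/(3*F*(-3 + F)) (E(F) = -2/3 + (((-18 + F)/(-3 + F))/F)/3 = -2/3 + ((-18 + F)/(F*(-3 + F)))/3 = -2/3 + (-18 + F)/(3*F*(-3 + F)))
(346256 + d(0))*(E(U) - 435757) = (346256 - 351)*((1/3)*(-18 - 2*671**2 + 7*671)/(671*(-3 + 671)) - 435757) = 345905*((1/3)*(1/671)*(-18 - 2*450241 + 4697)/668 - 435757) = 345905*((1/3)*(1/671)*(1/668)*(-18 - 900482 + 4697) - 435757) = 345905*((1/3)*(1/671)*(1/668)*(-895803) - 435757) = 345905*(-298601/448228 - 435757) = 345905*(-195318787197/448228) = -67561745085378285/448228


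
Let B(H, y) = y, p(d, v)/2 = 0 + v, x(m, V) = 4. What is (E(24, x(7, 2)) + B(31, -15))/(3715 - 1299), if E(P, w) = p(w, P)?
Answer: 33/2416 ≈ 0.013659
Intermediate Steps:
p(d, v) = 2*v (p(d, v) = 2*(0 + v) = 2*v)
E(P, w) = 2*P
(E(24, x(7, 2)) + B(31, -15))/(3715 - 1299) = (2*24 - 15)/(3715 - 1299) = (48 - 15)/2416 = 33*(1/2416) = 33/2416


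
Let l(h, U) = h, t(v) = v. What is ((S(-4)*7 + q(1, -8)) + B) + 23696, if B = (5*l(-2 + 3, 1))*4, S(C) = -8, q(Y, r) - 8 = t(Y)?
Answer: 23669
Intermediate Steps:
q(Y, r) = 8 + Y
B = 20 (B = (5*(-2 + 3))*4 = (5*1)*4 = 5*4 = 20)
((S(-4)*7 + q(1, -8)) + B) + 23696 = ((-8*7 + (8 + 1)) + 20) + 23696 = ((-56 + 9) + 20) + 23696 = (-47 + 20) + 23696 = -27 + 23696 = 23669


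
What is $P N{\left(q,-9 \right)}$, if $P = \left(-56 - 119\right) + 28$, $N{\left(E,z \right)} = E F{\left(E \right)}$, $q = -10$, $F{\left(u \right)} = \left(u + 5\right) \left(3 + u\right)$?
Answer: $51450$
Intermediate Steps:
$F{\left(u \right)} = \left(3 + u\right) \left(5 + u\right)$ ($F{\left(u \right)} = \left(5 + u\right) \left(3 + u\right) = \left(3 + u\right) \left(5 + u\right)$)
$N{\left(E,z \right)} = E \left(15 + E^{2} + 8 E\right)$
$P = -147$ ($P = -175 + 28 = -147$)
$P N{\left(q,-9 \right)} = - 147 \left(- 10 \left(15 + \left(-10\right)^{2} + 8 \left(-10\right)\right)\right) = - 147 \left(- 10 \left(15 + 100 - 80\right)\right) = - 147 \left(\left(-10\right) 35\right) = \left(-147\right) \left(-350\right) = 51450$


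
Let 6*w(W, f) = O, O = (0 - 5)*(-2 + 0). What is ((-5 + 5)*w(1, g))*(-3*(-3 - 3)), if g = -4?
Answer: 0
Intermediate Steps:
O = 10 (O = -5*(-2) = 10)
w(W, f) = 5/3 (w(W, f) = (⅙)*10 = 5/3)
((-5 + 5)*w(1, g))*(-3*(-3 - 3)) = ((-5 + 5)*(5/3))*(-3*(-3 - 3)) = (0*(5/3))*(-3*(-6)) = 0*18 = 0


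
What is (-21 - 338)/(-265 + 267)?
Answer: -359/2 ≈ -179.50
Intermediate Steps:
(-21 - 338)/(-265 + 267) = -359/2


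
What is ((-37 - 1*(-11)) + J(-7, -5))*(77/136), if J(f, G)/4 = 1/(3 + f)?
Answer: -2079/136 ≈ -15.287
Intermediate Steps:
J(f, G) = 4/(3 + f)
((-37 - 1*(-11)) + J(-7, -5))*(77/136) = ((-37 - 1*(-11)) + 4/(3 - 7))*(77/136) = ((-37 + 11) + 4/(-4))*(77*(1/136)) = (-26 + 4*(-¼))*(77/136) = (-26 - 1)*(77/136) = -27*77/136 = -2079/136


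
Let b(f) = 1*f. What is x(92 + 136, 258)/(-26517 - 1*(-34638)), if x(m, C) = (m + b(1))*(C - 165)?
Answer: 7099/2707 ≈ 2.6225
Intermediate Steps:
b(f) = f
x(m, C) = (1 + m)*(-165 + C) (x(m, C) = (m + 1)*(C - 165) = (1 + m)*(-165 + C))
x(92 + 136, 258)/(-26517 - 1*(-34638)) = (-165 + 258 - 165*(92 + 136) + 258*(92 + 136))/(-26517 - 1*(-34638)) = (-165 + 258 - 165*228 + 258*228)/(-26517 + 34638) = (-165 + 258 - 37620 + 58824)/8121 = 21297*(1/8121) = 7099/2707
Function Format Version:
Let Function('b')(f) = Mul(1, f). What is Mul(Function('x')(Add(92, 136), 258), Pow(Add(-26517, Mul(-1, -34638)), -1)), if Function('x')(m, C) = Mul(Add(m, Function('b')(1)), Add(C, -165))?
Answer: Rational(7099, 2707) ≈ 2.6225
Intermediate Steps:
Function('b')(f) = f
Function('x')(m, C) = Mul(Add(1, m), Add(-165, C)) (Function('x')(m, C) = Mul(Add(m, 1), Add(C, -165)) = Mul(Add(1, m), Add(-165, C)))
Mul(Function('x')(Add(92, 136), 258), Pow(Add(-26517, Mul(-1, -34638)), -1)) = Mul(Add(-165, 258, Mul(-165, Add(92, 136)), Mul(258, Add(92, 136))), Pow(Add(-26517, Mul(-1, -34638)), -1)) = Mul(Add(-165, 258, Mul(-165, 228), Mul(258, 228)), Pow(Add(-26517, 34638), -1)) = Mul(Add(-165, 258, -37620, 58824), Pow(8121, -1)) = Mul(21297, Rational(1, 8121)) = Rational(7099, 2707)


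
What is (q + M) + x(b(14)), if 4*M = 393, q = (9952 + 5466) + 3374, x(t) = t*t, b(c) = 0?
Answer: 75561/4 ≈ 18890.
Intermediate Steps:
x(t) = t**2
q = 18792 (q = 15418 + 3374 = 18792)
M = 393/4 (M = (1/4)*393 = 393/4 ≈ 98.250)
(q + M) + x(b(14)) = (18792 + 393/4) + 0**2 = 75561/4 + 0 = 75561/4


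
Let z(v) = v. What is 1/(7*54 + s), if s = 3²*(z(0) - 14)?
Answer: 1/252 ≈ 0.0039683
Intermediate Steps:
s = -126 (s = 3²*(0 - 14) = 9*(-14) = -126)
1/(7*54 + s) = 1/(7*54 - 126) = 1/(378 - 126) = 1/252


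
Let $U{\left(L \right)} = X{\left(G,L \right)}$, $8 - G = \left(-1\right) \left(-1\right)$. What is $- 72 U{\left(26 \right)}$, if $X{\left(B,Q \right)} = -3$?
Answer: $216$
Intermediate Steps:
$G = 7$ ($G = 8 - \left(-1\right) \left(-1\right) = 8 - 1 = 7$)
$U{\left(L \right)} = -3$
$- 72 U{\left(26 \right)} = \left(-72\right) \left(-3\right) = 216$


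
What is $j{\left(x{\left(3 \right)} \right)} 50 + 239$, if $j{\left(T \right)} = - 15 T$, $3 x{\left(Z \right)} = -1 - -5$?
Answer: $-761$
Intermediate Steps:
$x{\left(Z \right)} = \frac{4}{3}$ ($x{\left(Z \right)} = \frac{-1 - -5}{3} = \frac{-1 + 5}{3} = \frac{1}{3} \cdot 4 = \frac{4}{3}$)
$j{\left(x{\left(3 \right)} \right)} 50 + 239 = \left(-15\right) \frac{4}{3} \cdot 50 + 239 = \left(-20\right) 50 + 239 = -1000 + 239 = -761$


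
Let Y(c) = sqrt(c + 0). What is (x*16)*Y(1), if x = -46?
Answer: -736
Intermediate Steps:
Y(c) = sqrt(c)
(x*16)*Y(1) = (-46*16)*sqrt(1) = -736*1 = -736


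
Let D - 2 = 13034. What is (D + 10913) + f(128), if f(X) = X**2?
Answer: 40333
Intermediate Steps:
D = 13036 (D = 2 + 13034 = 13036)
(D + 10913) + f(128) = (13036 + 10913) + 128**2 = 23949 + 16384 = 40333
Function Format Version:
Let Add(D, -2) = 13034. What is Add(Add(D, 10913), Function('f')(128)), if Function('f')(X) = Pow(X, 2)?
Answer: 40333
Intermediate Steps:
D = 13036 (D = Add(2, 13034) = 13036)
Add(Add(D, 10913), Function('f')(128)) = Add(Add(13036, 10913), Pow(128, 2)) = Add(23949, 16384) = 40333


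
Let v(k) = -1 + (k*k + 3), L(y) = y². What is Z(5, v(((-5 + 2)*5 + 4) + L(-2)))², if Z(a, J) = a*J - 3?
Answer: 63504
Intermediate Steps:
v(k) = 2 + k² (v(k) = -1 + (k² + 3) = -1 + (3 + k²) = 2 + k²)
Z(a, J) = -3 + J*a (Z(a, J) = J*a - 3 = -3 + J*a)
Z(5, v(((-5 + 2)*5 + 4) + L(-2)))² = (-3 + (2 + (((-5 + 2)*5 + 4) + (-2)²)²)*5)² = (-3 + (2 + ((-3*5 + 4) + 4)²)*5)² = (-3 + (2 + ((-15 + 4) + 4)²)*5)² = (-3 + (2 + (-11 + 4)²)*5)² = (-3 + (2 + (-7)²)*5)² = (-3 + (2 + 49)*5)² = (-3 + 51*5)² = (-3 + 255)² = 252² = 63504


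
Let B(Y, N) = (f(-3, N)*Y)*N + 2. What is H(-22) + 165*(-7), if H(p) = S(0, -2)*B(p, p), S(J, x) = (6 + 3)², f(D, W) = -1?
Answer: -40197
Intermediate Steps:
B(Y, N) = 2 - N*Y (B(Y, N) = (-Y)*N + 2 = -N*Y + 2 = 2 - N*Y)
S(J, x) = 81 (S(J, x) = 9² = 81)
H(p) = 162 - 81*p² (H(p) = 81*(2 - p*p) = 81*(2 - p²) = 162 - 81*p²)
H(-22) + 165*(-7) = (162 - 81*(-22)²) + 165*(-7) = (162 - 81*484) - 1155 = (162 - 39204) - 1155 = -39042 - 1155 = -40197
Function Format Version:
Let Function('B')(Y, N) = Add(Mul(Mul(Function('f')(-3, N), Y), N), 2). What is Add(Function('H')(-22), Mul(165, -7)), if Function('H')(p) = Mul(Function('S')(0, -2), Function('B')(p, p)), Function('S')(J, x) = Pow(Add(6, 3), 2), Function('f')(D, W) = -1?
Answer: -40197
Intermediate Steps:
Function('B')(Y, N) = Add(2, Mul(-1, N, Y)) (Function('B')(Y, N) = Add(Mul(Mul(-1, Y), N), 2) = Add(Mul(-1, N, Y), 2) = Add(2, Mul(-1, N, Y)))
Function('S')(J, x) = 81 (Function('S')(J, x) = Pow(9, 2) = 81)
Function('H')(p) = Add(162, Mul(-81, Pow(p, 2))) (Function('H')(p) = Mul(81, Add(2, Mul(-1, p, p))) = Mul(81, Add(2, Mul(-1, Pow(p, 2)))) = Add(162, Mul(-81, Pow(p, 2))))
Add(Function('H')(-22), Mul(165, -7)) = Add(Add(162, Mul(-81, Pow(-22, 2))), Mul(165, -7)) = Add(Add(162, Mul(-81, 484)), -1155) = Add(Add(162, -39204), -1155) = Add(-39042, -1155) = -40197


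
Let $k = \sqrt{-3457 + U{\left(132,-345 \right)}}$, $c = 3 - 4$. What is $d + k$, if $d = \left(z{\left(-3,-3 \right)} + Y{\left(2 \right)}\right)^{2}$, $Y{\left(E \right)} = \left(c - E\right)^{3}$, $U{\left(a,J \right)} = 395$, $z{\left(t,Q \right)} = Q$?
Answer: $900 + i \sqrt{3062} \approx 900.0 + 55.335 i$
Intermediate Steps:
$c = -1$
$Y{\left(E \right)} = \left(-1 - E\right)^{3}$
$d = 900$ ($d = \left(-3 - \left(1 + 2\right)^{3}\right)^{2} = \left(-3 - 3^{3}\right)^{2} = \left(-3 - 27\right)^{2} = \left(-30\right)^{2} = 900$)
$k = i \sqrt{3062}$ ($k = \sqrt{-3457 + 395} = \sqrt{-3062} = i \sqrt{3062} \approx 55.335 i$)
$d + k = 900 + i \sqrt{3062}$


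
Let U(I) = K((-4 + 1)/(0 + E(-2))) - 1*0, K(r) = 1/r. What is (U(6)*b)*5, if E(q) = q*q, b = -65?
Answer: 1300/3 ≈ 433.33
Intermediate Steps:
E(q) = q²
K(r) = 1/r
U(I) = -4/3 (U(I) = 1/((-4 + 1)/(0 + (-2)²)) - 1*0 = 1/(-3/(0 + 4)) + 0 = 1/(-3/4) + 0 = 1/(-3*¼) + 0 = 1/(-¾) + 0 = -4/3 + 0 = -4/3)
(U(6)*b)*5 = -4/3*(-65)*5 = (260/3)*5 = 1300/3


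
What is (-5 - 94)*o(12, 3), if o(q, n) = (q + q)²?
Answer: -57024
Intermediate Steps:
o(q, n) = 4*q² (o(q, n) = (2*q)² = 4*q²)
(-5 - 94)*o(12, 3) = (-5 - 94)*(4*12²) = -396*144 = -99*576 = -57024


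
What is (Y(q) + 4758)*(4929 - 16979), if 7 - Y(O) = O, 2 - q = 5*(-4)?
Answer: -57153150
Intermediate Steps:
q = 22 (q = 2 - 5*(-4) = 2 - 1*(-20) = 2 + 20 = 22)
Y(O) = 7 - O
(Y(q) + 4758)*(4929 - 16979) = ((7 - 1*22) + 4758)*(4929 - 16979) = ((7 - 22) + 4758)*(-12050) = (-15 + 4758)*(-12050) = 4743*(-12050) = -57153150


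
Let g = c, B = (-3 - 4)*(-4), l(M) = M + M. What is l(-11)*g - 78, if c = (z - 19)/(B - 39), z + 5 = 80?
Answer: 34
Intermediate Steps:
l(M) = 2*M
B = 28 (B = -7*(-4) = 28)
z = 75 (z = -5 + 80 = 75)
c = -56/11 (c = (75 - 19)/(28 - 39) = 56/(-11) = 56*(-1/11) = -56/11 ≈ -5.0909)
g = -56/11 ≈ -5.0909
l(-11)*g - 78 = (2*(-11))*(-56/11) - 78 = -22*(-56/11) - 78 = 112 - 78 = 34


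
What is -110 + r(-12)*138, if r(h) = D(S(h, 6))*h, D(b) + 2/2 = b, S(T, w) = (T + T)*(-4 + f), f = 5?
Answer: 41290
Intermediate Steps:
S(T, w) = 2*T (S(T, w) = (T + T)*(-4 + 5) = (2*T)*1 = 2*T)
D(b) = -1 + b
r(h) = h*(-1 + 2*h) (r(h) = (-1 + 2*h)*h = h*(-1 + 2*h))
-110 + r(-12)*138 = -110 - 12*(-1 + 2*(-12))*138 = -110 - 12*(-1 - 24)*138 = -110 - 12*(-25)*138 = -110 + 300*138 = -110 + 41400 = 41290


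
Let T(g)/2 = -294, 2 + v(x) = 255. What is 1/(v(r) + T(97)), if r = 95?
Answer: -1/335 ≈ -0.0029851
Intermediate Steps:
v(x) = 253 (v(x) = -2 + 255 = 253)
T(g) = -588 (T(g) = 2*(-294) = -588)
1/(v(r) + T(97)) = 1/(253 - 588) = 1/(-335) = -1/335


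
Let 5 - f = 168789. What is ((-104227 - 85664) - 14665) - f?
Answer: -35772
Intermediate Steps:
f = -168784 (f = 5 - 1*168789 = 5 - 168789 = -168784)
((-104227 - 85664) - 14665) - f = ((-104227 - 85664) - 14665) - 1*(-168784) = (-189891 - 14665) + 168784 = -204556 + 168784 = -35772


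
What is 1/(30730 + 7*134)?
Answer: 1/31668 ≈ 3.1578e-5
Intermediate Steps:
1/(30730 + 7*134) = 1/(30730 + 938) = 1/31668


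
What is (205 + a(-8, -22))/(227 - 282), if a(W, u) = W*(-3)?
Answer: -229/55 ≈ -4.1636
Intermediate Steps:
a(W, u) = -3*W
(205 + a(-8, -22))/(227 - 282) = (205 - 3*(-8))/(227 - 282) = (205 + 24)/(-55) = 229*(-1/55) = -229/55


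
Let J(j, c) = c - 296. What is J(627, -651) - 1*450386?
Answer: -451333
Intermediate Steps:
J(j, c) = -296 + c
J(627, -651) - 1*450386 = (-296 - 651) - 1*450386 = -947 - 450386 = -451333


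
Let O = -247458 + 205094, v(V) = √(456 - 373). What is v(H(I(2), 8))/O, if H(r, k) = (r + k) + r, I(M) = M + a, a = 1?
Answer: -√83/42364 ≈ -0.00021505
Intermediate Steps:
I(M) = 1 + M (I(M) = M + 1 = 1 + M)
H(r, k) = k + 2*r (H(r, k) = (k + r) + r = k + 2*r)
v(V) = √83
O = -42364
v(H(I(2), 8))/O = √83/(-42364) = √83*(-1/42364) = -√83/42364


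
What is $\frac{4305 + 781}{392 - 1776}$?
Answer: $- \frac{2543}{692} \approx -3.6749$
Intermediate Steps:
$\frac{4305 + 781}{392 - 1776} = \frac{5086}{-1384} = 5086 \left(- \frac{1}{1384}\right) = - \frac{2543}{692}$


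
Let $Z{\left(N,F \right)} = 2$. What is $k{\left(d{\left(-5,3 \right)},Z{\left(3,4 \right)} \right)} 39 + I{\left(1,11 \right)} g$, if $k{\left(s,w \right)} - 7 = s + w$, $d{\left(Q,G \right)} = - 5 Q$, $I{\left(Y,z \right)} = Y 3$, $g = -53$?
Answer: $1167$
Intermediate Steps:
$I{\left(Y,z \right)} = 3 Y$
$k{\left(s,w \right)} = 7 + s + w$ ($k{\left(s,w \right)} = 7 + \left(s + w\right) = 7 + s + w$)
$k{\left(d{\left(-5,3 \right)},Z{\left(3,4 \right)} \right)} 39 + I{\left(1,11 \right)} g = \left(7 - -25 + 2\right) 39 + 3 \cdot 1 \left(-53\right) = \left(7 + 25 + 2\right) 39 + 3 \left(-53\right) = 34 \cdot 39 - 159 = 1326 - 159 = 1167$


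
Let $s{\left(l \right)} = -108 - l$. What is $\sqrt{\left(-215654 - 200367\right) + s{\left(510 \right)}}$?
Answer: $i \sqrt{416639} \approx 645.48 i$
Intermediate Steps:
$\sqrt{\left(-215654 - 200367\right) + s{\left(510 \right)}} = \sqrt{\left(-215654 - 200367\right) - 618} = \sqrt{-416021 - 618} = \sqrt{-416639} = i \sqrt{416639}$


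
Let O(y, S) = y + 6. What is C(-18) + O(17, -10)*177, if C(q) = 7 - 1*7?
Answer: 4071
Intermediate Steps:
C(q) = 0 (C(q) = 7 - 7 = 0)
O(y, S) = 6 + y
C(-18) + O(17, -10)*177 = 0 + (6 + 17)*177 = 0 + 23*177 = 0 + 4071 = 4071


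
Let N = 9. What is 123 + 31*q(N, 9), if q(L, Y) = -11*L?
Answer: -2946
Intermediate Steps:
123 + 31*q(N, 9) = 123 + 31*(-11*9) = 123 + 31*(-99) = 123 - 3069 = -2946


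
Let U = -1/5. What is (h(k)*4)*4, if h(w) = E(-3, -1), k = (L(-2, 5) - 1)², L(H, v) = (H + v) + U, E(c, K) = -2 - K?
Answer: -16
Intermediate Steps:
U = -⅕ (U = -1*⅕ = -⅕ ≈ -0.20000)
L(H, v) = -⅕ + H + v (L(H, v) = (H + v) - ⅕ = -⅕ + H + v)
k = 81/25 (k = ((-⅕ - 2 + 5) - 1)² = (14/5 - 1)² = (9/5)² = 81/25 ≈ 3.2400)
h(w) = -1 (h(w) = -2 - 1*(-1) = -2 + 1 = -1)
(h(k)*4)*4 = -1*4*4 = -4*4 = -16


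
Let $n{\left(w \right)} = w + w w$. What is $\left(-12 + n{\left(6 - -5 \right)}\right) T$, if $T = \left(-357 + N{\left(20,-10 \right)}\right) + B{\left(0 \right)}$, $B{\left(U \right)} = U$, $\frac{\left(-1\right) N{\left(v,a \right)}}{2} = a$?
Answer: $-40440$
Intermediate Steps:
$N{\left(v,a \right)} = - 2 a$
$n{\left(w \right)} = w + w^{2}$
$T = -337$ ($T = \left(-357 - -20\right) + 0 = \left(-357 + 20\right) + 0 = -337 + 0 = -337$)
$\left(-12 + n{\left(6 - -5 \right)}\right) T = \left(-12 + \left(6 - -5\right) \left(1 + \left(6 - -5\right)\right)\right) \left(-337\right) = \left(-12 + \left(6 + 5\right) \left(1 + \left(6 + 5\right)\right)\right) \left(-337\right) = \left(-12 + 11 \left(1 + 11\right)\right) \left(-337\right) = \left(-12 + 11 \cdot 12\right) \left(-337\right) = \left(-12 + 132\right) \left(-337\right) = 120 \left(-337\right) = -40440$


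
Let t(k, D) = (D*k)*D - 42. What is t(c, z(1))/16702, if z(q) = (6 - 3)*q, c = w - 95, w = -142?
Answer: -2175/16702 ≈ -0.13022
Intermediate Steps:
c = -237 (c = -142 - 95 = -237)
z(q) = 3*q
t(k, D) = -42 + k*D² (t(k, D) = k*D² - 42 = -42 + k*D²)
t(c, z(1))/16702 = (-42 - 237*(3*1)²)/16702 = (-42 - 237*3²)*(1/16702) = (-42 - 237*9)*(1/16702) = (-42 - 2133)*(1/16702) = -2175*1/16702 = -2175/16702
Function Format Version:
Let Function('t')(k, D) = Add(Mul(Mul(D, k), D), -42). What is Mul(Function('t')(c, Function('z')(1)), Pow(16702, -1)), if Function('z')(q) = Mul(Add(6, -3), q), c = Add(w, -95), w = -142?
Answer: Rational(-2175, 16702) ≈ -0.13022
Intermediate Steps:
c = -237 (c = Add(-142, -95) = -237)
Function('z')(q) = Mul(3, q)
Function('t')(k, D) = Add(-42, Mul(k, Pow(D, 2))) (Function('t')(k, D) = Add(Mul(k, Pow(D, 2)), -42) = Add(-42, Mul(k, Pow(D, 2))))
Mul(Function('t')(c, Function('z')(1)), Pow(16702, -1)) = Mul(Add(-42, Mul(-237, Pow(Mul(3, 1), 2))), Pow(16702, -1)) = Mul(Add(-42, Mul(-237, Pow(3, 2))), Rational(1, 16702)) = Mul(Add(-42, Mul(-237, 9)), Rational(1, 16702)) = Mul(Add(-42, -2133), Rational(1, 16702)) = Mul(-2175, Rational(1, 16702)) = Rational(-2175, 16702)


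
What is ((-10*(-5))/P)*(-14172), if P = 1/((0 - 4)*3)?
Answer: 8503200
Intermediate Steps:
P = -1/12 (P = (⅓)/(-4) = -¼*⅓ = -1/12 ≈ -0.083333)
((-10*(-5))/P)*(-14172) = ((-10*(-5))/(-1/12))*(-14172) = -12*50*(-14172) = -600*(-14172) = 8503200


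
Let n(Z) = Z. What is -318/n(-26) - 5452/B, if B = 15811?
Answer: 2443073/205543 ≈ 11.886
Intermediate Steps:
-318/n(-26) - 5452/B = -318/(-26) - 5452/15811 = -318*(-1/26) - 5452*1/15811 = 159/13 - 5452/15811 = 2443073/205543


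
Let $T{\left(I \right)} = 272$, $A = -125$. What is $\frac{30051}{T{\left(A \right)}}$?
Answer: $\frac{30051}{272} \approx 110.48$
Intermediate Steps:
$\frac{30051}{T{\left(A \right)}} = \frac{30051}{272}$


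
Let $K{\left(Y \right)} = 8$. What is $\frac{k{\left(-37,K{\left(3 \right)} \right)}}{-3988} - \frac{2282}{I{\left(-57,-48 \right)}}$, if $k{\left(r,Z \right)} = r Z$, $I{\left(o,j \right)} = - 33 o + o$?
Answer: $- \frac{1070089}{909264} \approx -1.1769$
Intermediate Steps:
$I{\left(o,j \right)} = - 32 o$
$k{\left(r,Z \right)} = Z r$
$\frac{k{\left(-37,K{\left(3 \right)} \right)}}{-3988} - \frac{2282}{I{\left(-57,-48 \right)}} = \frac{8 \left(-37\right)}{-3988} - \frac{2282}{\left(-32\right) \left(-57\right)} = \left(-296\right) \left(- \frac{1}{3988}\right) - \frac{2282}{1824} = \frac{74}{997} - \frac{1141}{912} = - \frac{1070089}{909264}$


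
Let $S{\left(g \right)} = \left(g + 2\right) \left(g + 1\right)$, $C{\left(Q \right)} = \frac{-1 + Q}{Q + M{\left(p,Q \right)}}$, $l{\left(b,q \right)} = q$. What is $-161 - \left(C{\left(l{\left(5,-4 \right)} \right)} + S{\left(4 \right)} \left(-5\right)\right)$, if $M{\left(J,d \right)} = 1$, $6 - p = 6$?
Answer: $- \frac{38}{3} \approx -12.667$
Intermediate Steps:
$p = 0$ ($p = 6 - 6 = 0$)
$C{\left(Q \right)} = \frac{-1 + Q}{1 + Q}$ ($C{\left(Q \right)} = \frac{-1 + Q}{Q + 1} = \frac{-1 + Q}{1 + Q}$)
$S{\left(g \right)} = \left(1 + g\right) \left(2 + g\right)$ ($S{\left(g \right)} = \left(2 + g\right) \left(1 + g\right) = \left(1 + g\right) \left(2 + g\right)$)
$-161 - \left(C{\left(l{\left(5,-4 \right)} \right)} + S{\left(4 \right)} \left(-5\right)\right) = -161 - \left(\frac{-1 - 4}{1 - 4} + \left(2 + 4^{2} + 3 \cdot 4\right) \left(-5\right)\right) = -161 - \left(\frac{1}{-3} \left(-5\right) + \left(2 + 16 + 12\right) \left(-5\right)\right) = -161 - \left(\left(- \frac{1}{3}\right) \left(-5\right) + 30 \left(-5\right)\right) = -161 - \left(\frac{5}{3} - 150\right) = -161 - - \frac{445}{3} = -161 + \frac{445}{3} = - \frac{38}{3}$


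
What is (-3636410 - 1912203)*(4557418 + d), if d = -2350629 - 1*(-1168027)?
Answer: -18725547930208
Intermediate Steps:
d = -1182602 (d = -2350629 + 1168027 = -1182602)
(-3636410 - 1912203)*(4557418 + d) = (-3636410 - 1912203)*(4557418 - 1182602) = -5548613*3374816 = -18725547930208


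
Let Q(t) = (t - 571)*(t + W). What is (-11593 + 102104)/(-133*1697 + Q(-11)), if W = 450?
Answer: -90511/481199 ≈ -0.18809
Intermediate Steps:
Q(t) = (-571 + t)*(450 + t) (Q(t) = (t - 571)*(t + 450) = (-571 + t)*(450 + t))
(-11593 + 102104)/(-133*1697 + Q(-11)) = (-11593 + 102104)/(-133*1697 + (-256950 + (-11)² - 121*(-11))) = 90511/(-225701 + (-256950 + 121 + 1331)) = 90511/(-225701 - 255498) = 90511/(-481199) = 90511*(-1/481199) = -90511/481199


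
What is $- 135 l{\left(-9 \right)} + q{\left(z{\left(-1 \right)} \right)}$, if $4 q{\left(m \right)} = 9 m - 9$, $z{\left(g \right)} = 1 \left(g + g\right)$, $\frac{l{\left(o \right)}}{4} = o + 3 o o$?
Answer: $- \frac{505467}{4} \approx -1.2637 \cdot 10^{5}$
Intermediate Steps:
$l{\left(o \right)} = 4 o + 12 o^{2}$ ($l{\left(o \right)} = 4 \left(o + 3 o o\right) = 4 \left(o + 3 o^{2}\right) = 4 o + 12 o^{2}$)
$z{\left(g \right)} = 2 g$ ($z{\left(g \right)} = 1 \cdot 2 g = 2 g$)
$q{\left(m \right)} = - \frac{9}{4} + \frac{9 m}{4}$ ($q{\left(m \right)} = \frac{9 m - 9}{4} = \frac{-9 + 9 m}{4} = - \frac{9}{4} + \frac{9 m}{4}$)
$- 135 l{\left(-9 \right)} + q{\left(z{\left(-1 \right)} \right)} = - 135 \cdot 4 \left(-9\right) \left(1 + 3 \left(-9\right)\right) + \left(- \frac{9}{4} + \frac{9 \cdot 2 \left(-1\right)}{4}\right) = - 135 \cdot 4 \left(-9\right) \left(1 - 27\right) + \left(- \frac{9}{4} + \frac{9}{4} \left(-2\right)\right) = - 135 \cdot 4 \left(-9\right) \left(-26\right) - \frac{27}{4} = \left(-135\right) 936 - \frac{27}{4} = -126360 - \frac{27}{4} = - \frac{505467}{4}$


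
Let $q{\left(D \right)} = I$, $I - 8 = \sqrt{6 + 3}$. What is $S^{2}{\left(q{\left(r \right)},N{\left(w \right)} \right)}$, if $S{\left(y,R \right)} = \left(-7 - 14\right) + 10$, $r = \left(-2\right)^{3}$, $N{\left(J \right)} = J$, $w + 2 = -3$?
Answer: $121$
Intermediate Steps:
$w = -5$ ($w = -2 - 3 = -5$)
$r = -8$
$I = 11$ ($I = 8 + \sqrt{6 + 3} = 8 + \sqrt{9} = 8 + 3 = 11$)
$q{\left(D \right)} = 11$
$S{\left(y,R \right)} = -11$ ($S{\left(y,R \right)} = \left(-7 - 14\right) + 10 = -21 + 10 = -11$)
$S^{2}{\left(q{\left(r \right)},N{\left(w \right)} \right)} = \left(-11\right)^{2} = 121$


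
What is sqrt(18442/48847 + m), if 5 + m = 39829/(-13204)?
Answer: I*sqrt(794432469505549445)/322487894 ≈ 2.7639*I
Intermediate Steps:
m = -105849/13204 (m = -5 + 39829/(-13204) = -5 + 39829*(-1/13204) = -5 - 39829/13204 = -105849/13204 ≈ -8.0164)
sqrt(18442/48847 + m) = sqrt(18442/48847 - 105849/13204) = sqrt(-4926897935/644975788) = I*sqrt(794432469505549445)/322487894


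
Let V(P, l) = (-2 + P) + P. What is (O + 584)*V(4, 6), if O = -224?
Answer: 2160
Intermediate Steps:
V(P, l) = -2 + 2*P
(O + 584)*V(4, 6) = (-224 + 584)*(-2 + 2*4) = 360*(-2 + 8) = 360*6 = 2160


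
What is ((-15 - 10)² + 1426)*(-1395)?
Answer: -2861145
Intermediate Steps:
((-15 - 10)² + 1426)*(-1395) = ((-25)² + 1426)*(-1395) = (625 + 1426)*(-1395) = 2051*(-1395) = -2861145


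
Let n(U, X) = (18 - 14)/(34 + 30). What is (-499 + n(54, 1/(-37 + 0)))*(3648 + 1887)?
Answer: -44185905/16 ≈ -2.7616e+6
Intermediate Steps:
n(U, X) = 1/16 (n(U, X) = 4/64 = 4*(1/64) = 1/16)
(-499 + n(54, 1/(-37 + 0)))*(3648 + 1887) = (-499 + 1/16)*(3648 + 1887) = -7983/16*5535 = -44185905/16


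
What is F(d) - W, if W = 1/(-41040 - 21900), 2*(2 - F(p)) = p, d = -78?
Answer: 2580541/62940 ≈ 41.000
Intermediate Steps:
F(p) = 2 - p/2
W = -1/62940 (W = 1/(-62940) = -1/62940 ≈ -1.5888e-5)
F(d) - W = (2 - ½*(-78)) - 1*(-1/62940) = (2 + 39) + 1/62940 = 41 + 1/62940 = 2580541/62940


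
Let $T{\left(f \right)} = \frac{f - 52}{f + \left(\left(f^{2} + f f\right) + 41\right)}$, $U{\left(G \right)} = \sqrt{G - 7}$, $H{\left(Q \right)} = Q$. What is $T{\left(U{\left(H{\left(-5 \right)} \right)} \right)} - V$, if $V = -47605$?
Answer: $\frac{14328233}{301} + \frac{138 i \sqrt{3}}{301} \approx 47602.0 + 0.7941 i$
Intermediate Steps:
$U{\left(G \right)} = \sqrt{-7 + G}$
$T{\left(f \right)} = \frac{-52 + f}{41 + f + 2 f^{2}}$ ($T{\left(f \right)} = \frac{-52 + f}{f + \left(\left(f^{2} + f^{2}\right) + 41\right)} = \frac{-52 + f}{f + \left(2 f^{2} + 41\right)} = \frac{-52 + f}{f + \left(41 + 2 f^{2}\right)} = \frac{-52 + f}{41 + f + 2 f^{2}}$)
$T{\left(U{\left(H{\left(-5 \right)} \right)} \right)} - V = \frac{-52 + \sqrt{-7 - 5}}{41 + \sqrt{-7 - 5} + 2 \left(\sqrt{-7 - 5}\right)^{2}} - -47605 = \frac{-52 + \sqrt{-12}}{41 + \sqrt{-12} + 2 \left(\sqrt{-12}\right)^{2}} + 47605 = \frac{-52 + 2 i \sqrt{3}}{41 + 2 i \sqrt{3} + 2 \left(2 i \sqrt{3}\right)^{2}} + 47605 = \frac{-52 + 2 i \sqrt{3}}{41 + 2 i \sqrt{3} + 2 \left(-12\right)} + 47605 = \frac{-52 + 2 i \sqrt{3}}{41 + 2 i \sqrt{3} - 24} + 47605 = \frac{-52 + 2 i \sqrt{3}}{17 + 2 i \sqrt{3}} + 47605 = 47605 + \frac{-52 + 2 i \sqrt{3}}{17 + 2 i \sqrt{3}}$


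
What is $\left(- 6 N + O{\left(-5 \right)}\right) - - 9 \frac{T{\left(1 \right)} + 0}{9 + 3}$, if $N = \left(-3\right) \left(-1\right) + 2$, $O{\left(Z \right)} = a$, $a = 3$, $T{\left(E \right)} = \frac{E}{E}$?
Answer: $- \frac{105}{4} \approx -26.25$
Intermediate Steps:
$T{\left(E \right)} = 1$
$O{\left(Z \right)} = 3$
$N = 5$ ($N = 3 + 2 = 5$)
$\left(- 6 N + O{\left(-5 \right)}\right) - - 9 \frac{T{\left(1 \right)} + 0}{9 + 3} = \left(\left(-6\right) 5 + 3\right) - - 9 \frac{1 + 0}{9 + 3} = \left(-30 + 3\right) - - 9 \cdot 1 \cdot \frac{1}{12} = -27 - - 9 \cdot 1 \cdot \frac{1}{12} = -27 - \left(-9\right) \frac{1}{12} = -27 - - \frac{3}{4} = -27 + \frac{3}{4} = - \frac{105}{4}$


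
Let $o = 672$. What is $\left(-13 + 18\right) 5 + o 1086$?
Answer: $729817$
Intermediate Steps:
$\left(-13 + 18\right) 5 + o 1086 = \left(-13 + 18\right) 5 + 672 \cdot 1086 = 5 \cdot 5 + 729792 = 25 + 729792 = 729817$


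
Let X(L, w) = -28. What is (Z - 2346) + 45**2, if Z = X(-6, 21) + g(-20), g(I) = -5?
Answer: -354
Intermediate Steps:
Z = -33 (Z = -28 - 5 = -33)
(Z - 2346) + 45**2 = (-33 - 2346) + 45**2 = -2379 + 2025 = -354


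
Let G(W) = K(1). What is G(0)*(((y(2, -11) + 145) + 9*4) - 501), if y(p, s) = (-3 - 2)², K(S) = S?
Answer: -295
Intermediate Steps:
G(W) = 1
y(p, s) = 25 (y(p, s) = (-5)² = 25)
G(0)*(((y(2, -11) + 145) + 9*4) - 501) = 1*(((25 + 145) + 9*4) - 501) = 1*((170 + 36) - 501) = 1*(206 - 501) = 1*(-295) = -295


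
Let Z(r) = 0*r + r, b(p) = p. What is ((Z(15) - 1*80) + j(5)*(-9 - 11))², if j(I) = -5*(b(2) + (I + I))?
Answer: 1288225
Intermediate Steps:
Z(r) = r (Z(r) = 0 + r = r)
j(I) = -10 - 10*I (j(I) = -5*(2 + (I + I)) = -5*(2 + 2*I) = -10 - 10*I)
((Z(15) - 1*80) + j(5)*(-9 - 11))² = ((15 - 1*80) + (-10 - 10*5)*(-9 - 11))² = ((15 - 80) + (-10 - 50)*(-20))² = (-65 - 60*(-20))² = (-65 + 1200)² = 1135² = 1288225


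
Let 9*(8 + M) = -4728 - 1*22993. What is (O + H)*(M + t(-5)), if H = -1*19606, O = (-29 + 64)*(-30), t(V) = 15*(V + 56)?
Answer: 431875648/9 ≈ 4.7986e+7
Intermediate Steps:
t(V) = 840 + 15*V (t(V) = 15*(56 + V) = 840 + 15*V)
O = -1050 (O = 35*(-30) = -1050)
M = -27793/9 (M = -8 + (-4728 - 1*22993)/9 = -8 + (-4728 - 22993)/9 = -8 + (⅑)*(-27721) = -8 - 27721/9 = -27793/9 ≈ -3088.1)
H = -19606
(O + H)*(M + t(-5)) = (-1050 - 19606)*(-27793/9 + (840 + 15*(-5))) = -20656*(-27793/9 + (840 - 75)) = -20656*(-27793/9 + 765) = -20656*(-20908/9) = 431875648/9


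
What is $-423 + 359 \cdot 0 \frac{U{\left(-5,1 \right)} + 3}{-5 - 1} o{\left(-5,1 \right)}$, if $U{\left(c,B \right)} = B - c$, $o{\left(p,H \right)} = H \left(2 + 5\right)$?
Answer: $-423$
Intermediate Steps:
$o{\left(p,H \right)} = 7 H$ ($o{\left(p,H \right)} = H 7 = 7 H$)
$-423 + 359 \cdot 0 \frac{U{\left(-5,1 \right)} + 3}{-5 - 1} o{\left(-5,1 \right)} = -423 + 359 \cdot 0 \frac{\left(1 - -5\right) + 3}{-5 - 1} \cdot 7 \cdot 1 = -423 + 359 \cdot 0 \frac{\left(1 + 5\right) + 3}{-6} \cdot 7 = -423 + 359 \cdot 0 \left(6 + 3\right) \left(- \frac{1}{6}\right) 7 = -423 + 359 \cdot 0 \cdot 9 \left(- \frac{1}{6}\right) 7 = -423 + 359 \cdot 0 \left(- \frac{3}{2}\right) 7 = -423 + 359 \cdot 0 \cdot 7 = -423 + 359 \cdot 0 = -423 + 0 = -423$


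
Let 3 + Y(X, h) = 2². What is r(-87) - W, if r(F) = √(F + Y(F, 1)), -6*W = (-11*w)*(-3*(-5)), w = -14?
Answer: 385 + I*√86 ≈ 385.0 + 9.2736*I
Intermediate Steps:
Y(X, h) = 1 (Y(X, h) = -3 + 2² = -3 + 4 = 1)
W = -385 (W = -(-11*(-14))*(-3*(-5))/6 = -77*15/3 = -⅙*2310 = -385)
r(F) = √(1 + F) (r(F) = √(F + 1) = √(1 + F))
r(-87) - W = √(1 - 87) - 1*(-385) = √(-86) + 385 = I*√86 + 385 = 385 + I*√86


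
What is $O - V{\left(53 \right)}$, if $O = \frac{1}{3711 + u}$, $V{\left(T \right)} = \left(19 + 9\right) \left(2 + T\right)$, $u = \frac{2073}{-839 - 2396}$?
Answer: $- \frac{18484635245}{12003012} \approx -1540.0$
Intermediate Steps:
$u = - \frac{2073}{3235}$ ($u = \frac{2073}{-839 - 2396} = \frac{2073}{-3235} = 2073 \left(- \frac{1}{3235}\right) = - \frac{2073}{3235} \approx -0.6408$)
$V{\left(T \right)} = 56 + 28 T$ ($V{\left(T \right)} = 28 \left(2 + T\right) = 56 + 28 T$)
$O = \frac{3235}{12003012}$ ($O = \frac{1}{3711 - \frac{2073}{3235}} = \frac{1}{\frac{12003012}{3235}} = \frac{3235}{12003012} \approx 0.00026952$)
$O - V{\left(53 \right)} = \frac{3235}{12003012} - \left(56 + 28 \cdot 53\right) = \frac{3235}{12003012} - \left(56 + 1484\right) = \frac{3235}{12003012} - 1540 = - \frac{18484635245}{12003012}$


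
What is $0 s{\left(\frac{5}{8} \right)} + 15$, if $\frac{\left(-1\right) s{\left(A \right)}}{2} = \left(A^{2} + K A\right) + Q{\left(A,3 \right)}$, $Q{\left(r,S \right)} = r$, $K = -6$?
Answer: $15$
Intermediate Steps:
$s{\left(A \right)} = - 2 A^{2} + 10 A$ ($s{\left(A \right)} = - 2 \left(\left(A^{2} - 6 A\right) + A\right) = - 2 \left(A^{2} - 5 A\right) = - 2 A^{2} + 10 A$)
$0 s{\left(\frac{5}{8} \right)} + 15 = 0 \cdot 2 \cdot \frac{5}{8} \left(5 - \frac{5}{8}\right) + 15 = 0 \cdot 2 \cdot \frac{5}{8} \cdot \frac{35}{8} + 15 = 0 \cdot \frac{175}{32} + 15 = 0 + 15 = 15$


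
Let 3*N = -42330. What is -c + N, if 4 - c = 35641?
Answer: 21527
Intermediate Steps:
N = -14110 (N = (⅓)*(-42330) = -14110)
c = -35637 (c = 4 - 1*35641 = 4 - 35641 = -35637)
-c + N = -1*(-35637) - 14110 = 35637 - 14110 = 21527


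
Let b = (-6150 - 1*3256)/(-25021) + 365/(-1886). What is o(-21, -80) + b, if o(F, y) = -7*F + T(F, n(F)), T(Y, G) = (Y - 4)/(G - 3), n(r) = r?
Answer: 83935619671/566275272 ≈ 148.22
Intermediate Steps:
T(Y, G) = (-4 + Y)/(-3 + G)
b = 8607051/47189606 (b = (-6150 - 3256)*(-1/25021) + 365*(-1/1886) = -9406*(-1/25021) - 365/1886 = 9406/25021 - 365/1886 = 8607051/47189606 ≈ 0.18239)
o(F, y) = -7*F + (-4 + F)/(-3 + F)
o(-21, -80) + b = (-4 - 21 - 7*(-21)*(-3 - 21))/(-3 - 21) + 8607051/47189606 = (-4 - 21 - 7*(-21)*(-24))/(-24) + 8607051/47189606 = -(-4 - 21 - 3528)/24 + 8607051/47189606 = -1/24*(-3553) + 8607051/47189606 = 3553/24 + 8607051/47189606 = 83935619671/566275272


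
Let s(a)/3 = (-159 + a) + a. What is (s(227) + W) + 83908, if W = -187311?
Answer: -102518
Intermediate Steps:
s(a) = -477 + 6*a (s(a) = 3*((-159 + a) + a) = 3*(-159 + 2*a) = -477 + 6*a)
(s(227) + W) + 83908 = ((-477 + 6*227) - 187311) + 83908 = ((-477 + 1362) - 187311) + 83908 = (885 - 187311) + 83908 = -186426 + 83908 = -102518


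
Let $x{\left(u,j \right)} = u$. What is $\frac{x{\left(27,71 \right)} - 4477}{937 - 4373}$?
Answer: $\frac{2225}{1718} \approx 1.2951$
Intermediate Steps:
$\frac{x{\left(27,71 \right)} - 4477}{937 - 4373} = \frac{27 - 4477}{937 - 4373} = - \frac{4450}{-3436} = \left(-4450\right) \left(- \frac{1}{3436}\right) = \frac{2225}{1718}$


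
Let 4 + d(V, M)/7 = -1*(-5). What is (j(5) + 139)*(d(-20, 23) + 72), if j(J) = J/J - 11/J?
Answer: 54431/5 ≈ 10886.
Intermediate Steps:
d(V, M) = 7 (d(V, M) = -28 + 7*(-1*(-5)) = -28 + 7*5 = -28 + 35 = 7)
j(J) = 1 - 11/J
(j(5) + 139)*(d(-20, 23) + 72) = ((-11 + 5)/5 + 139)*(7 + 72) = ((⅕)*(-6) + 139)*79 = (-6/5 + 139)*79 = (689/5)*79 = 54431/5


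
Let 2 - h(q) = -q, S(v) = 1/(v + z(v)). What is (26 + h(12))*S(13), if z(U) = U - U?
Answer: 40/13 ≈ 3.0769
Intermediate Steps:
z(U) = 0
S(v) = 1/v (S(v) = 1/(v + 0) = 1/v)
h(q) = 2 + q (h(q) = 2 - (-1)*q = 2 + q)
(26 + h(12))*S(13) = (26 + (2 + 12))/13 = (26 + 14)*(1/13) = 40*(1/13) = 40/13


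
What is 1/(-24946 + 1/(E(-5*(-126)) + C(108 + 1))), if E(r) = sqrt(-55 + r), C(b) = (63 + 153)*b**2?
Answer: -32858248342974098/819681863151028084705 + sqrt(23)/819681863151028084705 ≈ -4.0087e-5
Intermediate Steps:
C(b) = 216*b**2
1/(-24946 + 1/(E(-5*(-126)) + C(108 + 1))) = 1/(-24946 + 1/(sqrt(-55 - 5*(-126)) + 216*(108 + 1)**2)) = 1/(-24946 + 1/(sqrt(-55 + 630) + 216*109**2)) = 1/(-24946 + 1/(sqrt(575) + 216*11881)) = 1/(-24946 + 1/(5*sqrt(23) + 2566296)) = 1/(-24946 + 1/(2566296 + 5*sqrt(23)))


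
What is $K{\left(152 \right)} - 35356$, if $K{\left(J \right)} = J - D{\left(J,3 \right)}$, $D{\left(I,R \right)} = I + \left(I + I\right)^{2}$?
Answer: $-127772$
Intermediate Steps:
$D{\left(I,R \right)} = I + 4 I^{2}$ ($D{\left(I,R \right)} = I + \left(2 I\right)^{2} = I + 4 I^{2}$)
$K{\left(J \right)} = J - J \left(1 + 4 J\right)$
$K{\left(152 \right)} - 35356 = - 4 \cdot 152^{2} - 35356 = \left(-4\right) 23104 - 35356 = -92416 - 35356 = -127772$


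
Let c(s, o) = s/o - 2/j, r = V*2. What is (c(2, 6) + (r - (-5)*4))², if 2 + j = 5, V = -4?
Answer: 1225/9 ≈ 136.11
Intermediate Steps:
j = 3 (j = -2 + 5 = 3)
r = -8 (r = -4*2 = -8)
c(s, o) = -⅔ + s/o (c(s, o) = s/o - 2/3 = s/o - 2*⅓ = s/o - ⅔ = -⅔ + s/o)
(c(2, 6) + (r - (-5)*4))² = ((-⅔ + 2/6) + (-8 - (-5)*4))² = ((-⅔ + 2*(⅙)) + (-8 - 1*(-20)))² = ((-⅔ + ⅓) + (-8 + 20))² = (-⅓ + 12)² = (35/3)² = 1225/9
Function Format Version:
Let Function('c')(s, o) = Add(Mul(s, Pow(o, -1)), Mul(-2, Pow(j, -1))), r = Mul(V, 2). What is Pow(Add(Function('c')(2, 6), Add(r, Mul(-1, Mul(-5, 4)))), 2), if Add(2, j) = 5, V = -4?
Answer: Rational(1225, 9) ≈ 136.11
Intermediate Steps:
j = 3 (j = Add(-2, 5) = 3)
r = -8 (r = Mul(-4, 2) = -8)
Function('c')(s, o) = Add(Rational(-2, 3), Mul(s, Pow(o, -1))) (Function('c')(s, o) = Add(Mul(s, Pow(o, -1)), Mul(-2, Pow(3, -1))) = Add(Mul(s, Pow(o, -1)), Mul(-2, Rational(1, 3))) = Add(Mul(s, Pow(o, -1)), Rational(-2, 3)) = Add(Rational(-2, 3), Mul(s, Pow(o, -1))))
Pow(Add(Function('c')(2, 6), Add(r, Mul(-1, Mul(-5, 4)))), 2) = Pow(Add(Add(Rational(-2, 3), Mul(2, Pow(6, -1))), Add(-8, Mul(-1, Mul(-5, 4)))), 2) = Pow(Add(Add(Rational(-2, 3), Mul(2, Rational(1, 6))), Add(-8, Mul(-1, -20))), 2) = Pow(Add(Add(Rational(-2, 3), Rational(1, 3)), Add(-8, 20)), 2) = Pow(Add(Rational(-1, 3), 12), 2) = Pow(Rational(35, 3), 2) = Rational(1225, 9)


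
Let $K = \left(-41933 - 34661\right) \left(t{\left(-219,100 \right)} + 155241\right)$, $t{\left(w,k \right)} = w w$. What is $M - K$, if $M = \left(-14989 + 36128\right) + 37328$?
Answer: $15564112455$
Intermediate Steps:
$t{\left(w,k \right)} = w^{2}$
$K = -15564053988$ ($K = \left(-41933 - 34661\right) \left(\left(-219\right)^{2} + 155241\right) = - 76594 \left(47961 + 155241\right) = \left(-76594\right) 203202 = -15564053988$)
$M = 58467$ ($M = 21139 + 37328 = 58467$)
$M - K = 58467 - -15564053988 = 58467 + 15564053988 = 15564112455$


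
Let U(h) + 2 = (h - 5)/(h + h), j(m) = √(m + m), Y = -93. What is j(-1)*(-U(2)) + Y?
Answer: -93 + 11*I*√2/4 ≈ -93.0 + 3.8891*I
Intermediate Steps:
j(m) = √2*√m (j(m) = √(2*m) = √2*√m)
U(h) = -2 + (-5 + h)/(2*h) (U(h) = -2 + (h - 5)/(h + h) = -2 + (-5 + h)/((2*h)) = -2 + (-5 + h)*(1/(2*h)) = -2 + (-5 + h)/(2*h))
j(-1)*(-U(2)) + Y = (√2*√(-1))*(-(-5 - 3*2)/(2*2)) - 93 = (√2*I)*(-(-5 - 6)/(2*2)) - 93 = (I*√2)*(-(-11)/(2*2)) - 93 = (I*√2)*(-1*(-11/4)) - 93 = (I*√2)*(11/4) - 93 = 11*I*√2/4 - 93 = -93 + 11*I*√2/4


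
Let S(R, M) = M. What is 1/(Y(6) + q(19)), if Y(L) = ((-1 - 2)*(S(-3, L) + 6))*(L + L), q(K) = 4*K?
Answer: -1/356 ≈ -0.0028090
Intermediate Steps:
Y(L) = 2*L*(-18 - 3*L) (Y(L) = ((-1 - 2)*(L + 6))*(L + L) = (-3*(6 + L))*(2*L) = (-18 - 3*L)*(2*L) = 2*L*(-18 - 3*L))
1/(Y(6) + q(19)) = 1/(-6*6*(6 + 6) + 4*19) = 1/(-6*6*12 + 76) = 1/(-432 + 76) = 1/(-356) = -1/356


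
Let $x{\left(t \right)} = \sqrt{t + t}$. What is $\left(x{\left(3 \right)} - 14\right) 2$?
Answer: $-28 + 2 \sqrt{6} \approx -23.101$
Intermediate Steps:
$x{\left(t \right)} = \sqrt{2} \sqrt{t}$ ($x{\left(t \right)} = \sqrt{2 t} = \sqrt{2} \sqrt{t}$)
$\left(x{\left(3 \right)} - 14\right) 2 = \left(\sqrt{2} \sqrt{3} - 14\right) 2 = \left(\sqrt{6} - 14\right) 2 = \left(-14 + \sqrt{6}\right) 2 = -28 + 2 \sqrt{6}$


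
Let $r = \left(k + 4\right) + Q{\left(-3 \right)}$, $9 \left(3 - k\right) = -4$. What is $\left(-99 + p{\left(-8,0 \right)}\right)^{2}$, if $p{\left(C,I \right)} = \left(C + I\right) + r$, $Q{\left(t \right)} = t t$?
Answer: $\frac{664225}{81} \approx 8200.3$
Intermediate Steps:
$k = \frac{31}{9}$ ($k = 3 - - \frac{4}{9} = 3 + \frac{4}{9} = \frac{31}{9} \approx 3.4444$)
$Q{\left(t \right)} = t^{2}$
$r = \frac{148}{9}$ ($r = \left(\frac{31}{9} + 4\right) + \left(-3\right)^{2} = \frac{67}{9} + 9 = \frac{148}{9} \approx 16.444$)
$p{\left(C,I \right)} = \frac{148}{9} + C + I$ ($p{\left(C,I \right)} = \left(C + I\right) + \frac{148}{9} = \frac{148}{9} + C + I$)
$\left(-99 + p{\left(-8,0 \right)}\right)^{2} = \left(-99 + \left(\frac{148}{9} - 8 + 0\right)\right)^{2} = \left(-99 + \frac{76}{9}\right)^{2} = \left(- \frac{815}{9}\right)^{2} = \frac{664225}{81}$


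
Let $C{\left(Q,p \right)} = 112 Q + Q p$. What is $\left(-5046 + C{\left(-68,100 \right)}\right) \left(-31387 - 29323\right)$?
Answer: $1181538020$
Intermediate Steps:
$\left(-5046 + C{\left(-68,100 \right)}\right) \left(-31387 - 29323\right) = \left(-5046 - 68 \left(112 + 100\right)\right) \left(-31387 - 29323\right) = \left(-5046 - 14416\right) \left(-60710\right) = \left(-19462\right) \left(-60710\right) = 1181538020$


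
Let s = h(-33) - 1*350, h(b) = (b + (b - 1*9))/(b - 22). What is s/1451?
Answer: -3835/15961 ≈ -0.24027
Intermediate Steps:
h(b) = (-9 + 2*b)/(-22 + b) (h(b) = (b + (b - 9))/(-22 + b) = (b + (-9 + b))/(-22 + b) = (-9 + 2*b)/(-22 + b))
s = -3835/11 (s = (-9 + 2*(-33))/(-22 - 33) - 1*350 = (-9 - 66)/(-55) - 350 = -1/55*(-75) - 350 = 15/11 - 350 = -3835/11 ≈ -348.64)
s/1451 = -3835/11/1451 = -3835/11*1/1451 = -3835/15961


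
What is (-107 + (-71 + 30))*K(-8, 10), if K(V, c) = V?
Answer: 1184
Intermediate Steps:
(-107 + (-71 + 30))*K(-8, 10) = (-107 + (-71 + 30))*(-8) = (-107 - 41)*(-8) = -148*(-8) = 1184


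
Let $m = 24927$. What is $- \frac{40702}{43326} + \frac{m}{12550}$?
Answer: $\frac{284588551}{271870650} \approx 1.0468$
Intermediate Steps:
$- \frac{40702}{43326} + \frac{m}{12550} = - \frac{40702}{43326} + \frac{24927}{12550} = \left(-40702\right) \frac{1}{43326} + 24927 \cdot \frac{1}{12550} = - \frac{20351}{21663} + \frac{24927}{12550} = \frac{284588551}{271870650}$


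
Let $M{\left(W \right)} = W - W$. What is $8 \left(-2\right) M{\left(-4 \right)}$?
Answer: $0$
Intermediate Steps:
$M{\left(W \right)} = 0$
$8 \left(-2\right) M{\left(-4 \right)} = 8 \left(-2\right) 0 = \left(-16\right) 0 = 0$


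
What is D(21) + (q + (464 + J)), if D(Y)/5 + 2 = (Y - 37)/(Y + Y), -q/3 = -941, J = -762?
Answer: 52775/21 ≈ 2513.1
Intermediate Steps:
q = 2823 (q = -3*(-941) = 2823)
D(Y) = -10 + 5*(-37 + Y)/(2*Y) (D(Y) = -10 + 5*((Y - 37)/(Y + Y)) = -10 + 5*((-37 + Y)/((2*Y))) = -10 + 5*((-37 + Y)*(1/(2*Y))) = -10 + 5*((-37 + Y)/(2*Y)) = -10 + 5*(-37 + Y)/(2*Y))
D(21) + (q + (464 + J)) = (5/2)*(-37 - 3*21)/21 + (2823 + (464 - 762)) = (5/2)*(1/21)*(-37 - 63) + (2823 - 298) = (5/2)*(1/21)*(-100) + 2525 = -250/21 + 2525 = 52775/21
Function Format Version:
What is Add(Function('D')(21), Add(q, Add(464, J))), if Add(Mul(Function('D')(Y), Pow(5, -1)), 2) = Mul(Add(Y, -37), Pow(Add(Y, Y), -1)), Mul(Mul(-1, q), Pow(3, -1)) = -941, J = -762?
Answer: Rational(52775, 21) ≈ 2513.1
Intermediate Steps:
q = 2823 (q = Mul(-3, -941) = 2823)
Function('D')(Y) = Add(-10, Mul(Rational(5, 2), Pow(Y, -1), Add(-37, Y))) (Function('D')(Y) = Add(-10, Mul(5, Mul(Add(Y, -37), Pow(Add(Y, Y), -1)))) = Add(-10, Mul(5, Mul(Add(-37, Y), Pow(Mul(2, Y), -1)))) = Add(-10, Mul(5, Mul(Add(-37, Y), Mul(Rational(1, 2), Pow(Y, -1))))) = Add(-10, Mul(5, Mul(Rational(1, 2), Pow(Y, -1), Add(-37, Y)))) = Add(-10, Mul(Rational(5, 2), Pow(Y, -1), Add(-37, Y))))
Add(Function('D')(21), Add(q, Add(464, J))) = Add(Mul(Rational(5, 2), Pow(21, -1), Add(-37, Mul(-3, 21))), Add(2823, Add(464, -762))) = Add(Mul(Rational(5, 2), Rational(1, 21), Add(-37, -63)), Add(2823, -298)) = Add(Mul(Rational(5, 2), Rational(1, 21), -100), 2525) = Add(Rational(-250, 21), 2525) = Rational(52775, 21)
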